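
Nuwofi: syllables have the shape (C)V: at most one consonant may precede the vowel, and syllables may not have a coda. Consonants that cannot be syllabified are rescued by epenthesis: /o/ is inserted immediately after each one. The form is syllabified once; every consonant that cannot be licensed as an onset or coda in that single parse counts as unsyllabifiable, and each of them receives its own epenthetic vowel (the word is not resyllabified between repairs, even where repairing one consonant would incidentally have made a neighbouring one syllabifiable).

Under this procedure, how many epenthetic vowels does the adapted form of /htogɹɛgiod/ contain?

3

The unsyllabifiable consonants are /h/, /g/, /d/; each receives one epenthetic vowel.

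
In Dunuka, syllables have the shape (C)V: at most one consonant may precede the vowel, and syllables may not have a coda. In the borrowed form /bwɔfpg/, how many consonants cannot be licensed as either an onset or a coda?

4

The consonants /b/, /f/, /p/, /g/ cannot be parsed into a legal (C)V syllable (no codas are permitted; onsets are limited to one consonant).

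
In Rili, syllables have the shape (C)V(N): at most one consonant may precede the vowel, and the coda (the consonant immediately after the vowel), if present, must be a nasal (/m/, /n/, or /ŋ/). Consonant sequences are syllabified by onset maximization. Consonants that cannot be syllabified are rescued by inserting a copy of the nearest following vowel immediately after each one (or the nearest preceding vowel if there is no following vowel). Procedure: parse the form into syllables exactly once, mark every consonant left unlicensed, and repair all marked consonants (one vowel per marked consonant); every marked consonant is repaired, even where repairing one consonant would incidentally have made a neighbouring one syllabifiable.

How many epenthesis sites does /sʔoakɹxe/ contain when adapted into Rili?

3

The unsyllabifiable consonants are /s/, /k/, /ɹ/; each receives one epenthetic vowel.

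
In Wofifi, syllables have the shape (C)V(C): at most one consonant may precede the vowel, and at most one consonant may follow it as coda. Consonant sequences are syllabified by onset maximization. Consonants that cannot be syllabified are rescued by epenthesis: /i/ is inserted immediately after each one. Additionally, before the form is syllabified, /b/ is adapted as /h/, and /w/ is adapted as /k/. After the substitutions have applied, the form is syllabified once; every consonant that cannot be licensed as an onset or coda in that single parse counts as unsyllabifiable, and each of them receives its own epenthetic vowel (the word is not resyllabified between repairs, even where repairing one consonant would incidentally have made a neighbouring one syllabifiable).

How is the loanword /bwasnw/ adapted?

hikasniki

Substitution: /b/ → /h/, /w/ → /k/, giving /hkasnk/.
Under (C)V(C), the unsyllabifiable consonants are /h/, /n/, /k/ (at most one coda consonant is licensed; onsets are limited to one consonant).
Inserting the epenthetic vowel yields /h/ → /hi/, /n/ → /ni/, /k/ → /ki/.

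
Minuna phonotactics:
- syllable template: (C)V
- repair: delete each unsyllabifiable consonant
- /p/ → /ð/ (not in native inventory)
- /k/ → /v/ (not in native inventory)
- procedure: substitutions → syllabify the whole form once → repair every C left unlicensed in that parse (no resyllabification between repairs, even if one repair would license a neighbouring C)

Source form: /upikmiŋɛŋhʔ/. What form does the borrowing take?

uðimiŋɛ

Substitution: /p/ → /ð/, /k/ → /v/, giving /uðivmiŋɛŋhʔ/.
Syllabifying with onset maximization leaves /v/, /ŋ/, /h/, /ʔ/ stranded (no codas are permitted; onsets are limited to one consonant).
Deleting the stranded consonants removes /v/, /ŋ/, /h/, /ʔ/.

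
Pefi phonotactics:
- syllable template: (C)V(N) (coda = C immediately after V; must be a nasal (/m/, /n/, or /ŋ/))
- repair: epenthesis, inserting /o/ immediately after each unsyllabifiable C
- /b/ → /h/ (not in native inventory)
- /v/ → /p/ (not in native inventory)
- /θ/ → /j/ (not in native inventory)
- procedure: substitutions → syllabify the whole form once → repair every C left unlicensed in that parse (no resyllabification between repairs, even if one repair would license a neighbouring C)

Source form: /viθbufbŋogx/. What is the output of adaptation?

pijohufohoŋogoxo

Substitution: /v/ → /p/, /θ/ → /j/, /b/ → /h/, giving /pijhufhŋogx/.
Under (C)V(N), the unsyllabifiable consonants are /j/, /f/, /h/, /g/, /x/ (only a nasal (/m/, /n/, or /ŋ/) is licensed in coda position; onsets are limited to one consonant).
Each unlicensed consonant becomes the onset of a new syllable: /j/ → /jo/, /f/ → /fo/, /h/ → /ho/, /g/ → /go/, /x/ → /xo/.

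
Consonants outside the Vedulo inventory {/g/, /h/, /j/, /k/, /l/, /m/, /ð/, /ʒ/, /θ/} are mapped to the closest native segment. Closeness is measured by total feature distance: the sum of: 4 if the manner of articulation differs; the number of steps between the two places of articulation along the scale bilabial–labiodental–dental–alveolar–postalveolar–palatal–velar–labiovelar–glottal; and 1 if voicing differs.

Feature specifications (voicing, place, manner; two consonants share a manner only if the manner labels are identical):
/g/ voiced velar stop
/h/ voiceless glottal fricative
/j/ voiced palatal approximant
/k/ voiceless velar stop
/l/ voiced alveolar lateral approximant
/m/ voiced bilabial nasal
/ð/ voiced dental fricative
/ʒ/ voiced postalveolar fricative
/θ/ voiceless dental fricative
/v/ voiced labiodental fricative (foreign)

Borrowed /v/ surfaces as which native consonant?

ð

/ð/ is closest: same manner (fricative), place distance 1 (labiodental→dental), same voicing; total 1. Next closest is /θ/ at distance 2.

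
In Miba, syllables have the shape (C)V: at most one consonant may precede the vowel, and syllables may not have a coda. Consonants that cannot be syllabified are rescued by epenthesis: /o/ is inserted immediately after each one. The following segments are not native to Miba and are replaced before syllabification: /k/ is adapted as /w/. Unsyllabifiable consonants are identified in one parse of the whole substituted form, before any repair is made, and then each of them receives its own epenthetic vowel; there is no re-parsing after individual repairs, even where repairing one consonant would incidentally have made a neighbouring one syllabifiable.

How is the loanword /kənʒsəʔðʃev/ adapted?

Substitution: /k/ → /w/, giving /wənʒsəʔðʃev/.
The consonants /n/, /ʒ/, /ʔ/, /ð/, /v/ cannot be parsed into a legal (C)V syllable (no codas are permitted; onsets are limited to one consonant).
Epenthesis after each stranded consonant: /n/ → /no/, /ʒ/ → /ʒo/, /ʔ/ → /ʔo/, /ð/ → /ðo/, /v/ → /vo/.

wənoʒosəʔoðoʃevo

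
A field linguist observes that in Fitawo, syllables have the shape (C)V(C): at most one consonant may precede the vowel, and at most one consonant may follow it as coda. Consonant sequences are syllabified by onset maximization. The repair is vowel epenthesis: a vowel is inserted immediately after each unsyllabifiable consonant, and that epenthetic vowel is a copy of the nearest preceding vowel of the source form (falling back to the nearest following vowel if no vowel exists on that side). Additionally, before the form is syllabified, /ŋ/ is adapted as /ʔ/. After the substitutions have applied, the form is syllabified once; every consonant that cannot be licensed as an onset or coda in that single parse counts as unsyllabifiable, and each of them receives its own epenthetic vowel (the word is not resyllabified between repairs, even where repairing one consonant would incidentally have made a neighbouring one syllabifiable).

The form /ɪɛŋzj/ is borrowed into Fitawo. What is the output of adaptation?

ɪɛʔzɛjɛ

Substitution: /ŋ/ → /ʔ/, giving /ɪɛʔzj/.
Under (C)V(C), the unsyllabifiable consonants are /z/, /j/ (at most one coda consonant is licensed; onsets are limited to one consonant).
Each unlicensed consonant becomes the onset of a new syllable: /z/ → /zɛ/, /j/ → /jɛ/.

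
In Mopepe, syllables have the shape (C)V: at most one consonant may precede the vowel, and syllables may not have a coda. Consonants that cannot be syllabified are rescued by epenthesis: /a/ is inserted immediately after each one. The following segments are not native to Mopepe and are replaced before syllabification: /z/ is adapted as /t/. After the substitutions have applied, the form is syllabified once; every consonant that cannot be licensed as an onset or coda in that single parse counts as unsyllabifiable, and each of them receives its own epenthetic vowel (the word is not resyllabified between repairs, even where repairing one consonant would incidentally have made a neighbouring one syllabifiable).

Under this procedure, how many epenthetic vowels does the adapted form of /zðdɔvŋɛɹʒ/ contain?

After substitution the input is /tðdɔvŋɛɹʒ/.
The unsyllabifiable consonants are /t/, /ð/, /v/, /ɹ/, /ʒ/; each receives one epenthetic vowel.

5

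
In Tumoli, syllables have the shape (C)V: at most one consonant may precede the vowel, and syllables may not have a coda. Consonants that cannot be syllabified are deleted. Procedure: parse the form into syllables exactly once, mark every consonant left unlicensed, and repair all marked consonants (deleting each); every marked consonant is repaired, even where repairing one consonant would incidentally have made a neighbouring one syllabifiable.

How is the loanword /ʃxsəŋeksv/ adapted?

Syllabifying with onset maximization leaves /ʃ/, /x/, /k/, /s/, /v/ stranded (no codas are permitted; onsets are limited to one consonant).
Deleting the stranded consonants removes /ʃ/, /x/, /k/, /s/, /v/.

səŋe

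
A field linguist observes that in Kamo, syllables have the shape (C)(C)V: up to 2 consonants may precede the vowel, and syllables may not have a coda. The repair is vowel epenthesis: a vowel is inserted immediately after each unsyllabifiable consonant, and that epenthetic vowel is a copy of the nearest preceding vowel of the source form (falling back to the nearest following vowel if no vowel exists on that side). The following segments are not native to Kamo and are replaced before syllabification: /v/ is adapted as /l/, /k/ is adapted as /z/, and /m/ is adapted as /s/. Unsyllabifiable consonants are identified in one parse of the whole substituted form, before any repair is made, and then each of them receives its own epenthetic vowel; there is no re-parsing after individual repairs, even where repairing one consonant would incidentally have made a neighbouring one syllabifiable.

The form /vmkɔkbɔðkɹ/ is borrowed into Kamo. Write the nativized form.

Substitution: /v/ → /l/, /m/ → /s/, /k/ → /z/, giving /lszɔzbɔðzɹ/.
The consonants /l/, /ð/, /z/, /ɹ/ cannot be parsed into a legal (C)(C)V syllable (no codas are permitted; onsets may contain at most 2 consonants).
Each unlicensed consonant becomes the onset of a new syllable: /l/ → /lɔ/, /ð/ → /ðɔ/, /z/ → /zɔ/, /ɹ/ → /ɹɔ/.

lɔszɔzbɔðɔzɔɹɔ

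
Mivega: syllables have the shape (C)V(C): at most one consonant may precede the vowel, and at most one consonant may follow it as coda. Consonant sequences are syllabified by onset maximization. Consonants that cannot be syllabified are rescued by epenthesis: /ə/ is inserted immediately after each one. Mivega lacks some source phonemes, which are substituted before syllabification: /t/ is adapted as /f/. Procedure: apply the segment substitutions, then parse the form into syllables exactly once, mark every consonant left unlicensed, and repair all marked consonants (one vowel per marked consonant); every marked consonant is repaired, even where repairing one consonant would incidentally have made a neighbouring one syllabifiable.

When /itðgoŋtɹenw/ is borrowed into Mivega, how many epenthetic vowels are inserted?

After substitution the input is /ifðgoŋfɹenw/.
The unsyllabifiable consonants are /ð/, /f/, /w/; each receives one epenthetic vowel.

3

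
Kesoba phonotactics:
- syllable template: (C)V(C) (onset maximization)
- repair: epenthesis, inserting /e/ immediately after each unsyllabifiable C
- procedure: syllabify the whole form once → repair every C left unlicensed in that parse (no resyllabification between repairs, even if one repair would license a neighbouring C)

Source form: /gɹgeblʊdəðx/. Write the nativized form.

The consonants /g/, /ɹ/, /x/ cannot be parsed into a legal (C)V(C) syllable (at most one coda consonant is licensed; onsets are limited to one consonant).
Inserting the epenthetic vowel yields /g/ → /ge/, /ɹ/ → /ɹe/, /x/ → /xe/.

geɹegeblʊdəðxe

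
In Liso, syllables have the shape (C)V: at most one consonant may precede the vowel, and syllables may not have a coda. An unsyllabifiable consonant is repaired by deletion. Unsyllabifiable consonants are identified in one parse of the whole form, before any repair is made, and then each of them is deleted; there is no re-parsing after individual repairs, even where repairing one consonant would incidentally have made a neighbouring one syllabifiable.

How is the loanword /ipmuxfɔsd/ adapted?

imufɔ

Under (C)V, the unsyllabifiable consonants are /p/, /x/, /s/, /d/ (no codas are permitted; onsets are limited to one consonant).
Each unlicensed consonant is deleted: /p/, /x/, /s/, /d/.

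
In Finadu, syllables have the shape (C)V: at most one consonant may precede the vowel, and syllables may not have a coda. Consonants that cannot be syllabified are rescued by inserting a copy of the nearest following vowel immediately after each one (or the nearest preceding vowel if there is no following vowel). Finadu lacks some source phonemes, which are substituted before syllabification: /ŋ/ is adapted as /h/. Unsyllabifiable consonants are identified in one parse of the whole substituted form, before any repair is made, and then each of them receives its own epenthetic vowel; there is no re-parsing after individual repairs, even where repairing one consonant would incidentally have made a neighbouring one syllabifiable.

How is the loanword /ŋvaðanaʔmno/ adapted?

Substitution: /ŋ/ → /h/, giving /hvaðanaʔmno/.
Syllabifying with onset maximization leaves /h/, /ʔ/, /m/ stranded (no codas are permitted; onsets are limited to one consonant).
Epenthesis after each stranded consonant: /h/ → /ha/, /ʔ/ → /ʔo/, /m/ → /mo/.

havaðanaʔomono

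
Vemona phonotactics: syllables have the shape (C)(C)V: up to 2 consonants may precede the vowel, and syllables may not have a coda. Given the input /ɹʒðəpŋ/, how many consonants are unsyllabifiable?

3

The consonants /ɹ/, /p/, /ŋ/ cannot be parsed into a legal (C)(C)V syllable (no codas are permitted; onsets may contain at most 2 consonants).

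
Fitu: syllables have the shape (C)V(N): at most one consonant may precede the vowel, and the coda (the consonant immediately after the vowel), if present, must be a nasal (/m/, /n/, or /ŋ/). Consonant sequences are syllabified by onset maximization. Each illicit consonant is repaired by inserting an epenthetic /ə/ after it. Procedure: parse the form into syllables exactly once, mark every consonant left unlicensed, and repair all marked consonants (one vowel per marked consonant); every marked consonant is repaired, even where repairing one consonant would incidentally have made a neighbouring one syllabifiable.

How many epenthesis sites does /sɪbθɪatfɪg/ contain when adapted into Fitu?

3

The unsyllabifiable consonants are /b/, /t/, /g/; each receives one epenthetic vowel.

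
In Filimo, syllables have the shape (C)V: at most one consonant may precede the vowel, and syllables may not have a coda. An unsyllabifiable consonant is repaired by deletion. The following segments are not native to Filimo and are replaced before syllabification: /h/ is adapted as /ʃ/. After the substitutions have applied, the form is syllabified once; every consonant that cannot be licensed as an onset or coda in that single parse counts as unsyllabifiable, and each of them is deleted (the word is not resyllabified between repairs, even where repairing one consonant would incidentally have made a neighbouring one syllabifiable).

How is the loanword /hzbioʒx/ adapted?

bio

Substitution: /h/ → /ʃ/, giving /ʃzbioʒx/.
The consonants /ʃ/, /z/, /ʒ/, /x/ cannot be parsed into a legal (C)V syllable (no codas are permitted; onsets are limited to one consonant).
Deletion applies to /ʃ/, /z/, /ʒ/, /x/.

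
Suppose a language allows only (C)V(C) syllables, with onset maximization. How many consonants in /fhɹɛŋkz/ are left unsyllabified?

Under (C)V(C), the unsyllabifiable consonants are /f/, /h/, /k/, /z/ (at most one coda consonant is licensed; onsets are limited to one consonant).

4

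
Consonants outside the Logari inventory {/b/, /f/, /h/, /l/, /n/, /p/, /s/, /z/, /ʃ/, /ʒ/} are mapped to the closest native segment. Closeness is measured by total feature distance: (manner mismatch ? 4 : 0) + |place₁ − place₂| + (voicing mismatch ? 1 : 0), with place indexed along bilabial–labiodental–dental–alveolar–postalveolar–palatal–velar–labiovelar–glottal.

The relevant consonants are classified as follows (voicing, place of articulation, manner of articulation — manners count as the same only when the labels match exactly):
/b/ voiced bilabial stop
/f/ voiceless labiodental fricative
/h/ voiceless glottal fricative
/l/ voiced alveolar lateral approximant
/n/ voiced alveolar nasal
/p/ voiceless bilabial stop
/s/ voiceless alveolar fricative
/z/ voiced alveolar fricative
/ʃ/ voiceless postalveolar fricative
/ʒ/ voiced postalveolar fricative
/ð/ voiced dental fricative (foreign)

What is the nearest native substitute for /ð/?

/z/ is closest: same manner (fricative), place distance 1 (dental→alveolar), same voicing; total 1. Next closest is /f/ at distance 2.

z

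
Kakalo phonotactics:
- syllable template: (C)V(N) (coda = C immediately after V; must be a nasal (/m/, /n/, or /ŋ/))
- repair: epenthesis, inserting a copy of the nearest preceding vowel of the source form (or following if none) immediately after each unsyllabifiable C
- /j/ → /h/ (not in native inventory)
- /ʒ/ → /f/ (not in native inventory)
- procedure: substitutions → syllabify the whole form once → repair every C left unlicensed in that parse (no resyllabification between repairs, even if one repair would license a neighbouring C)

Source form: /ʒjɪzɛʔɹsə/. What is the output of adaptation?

Substitution: /ʒ/ → /f/, /j/ → /h/, giving /fhɪzɛʔɹsə/.
The consonants /f/, /ʔ/, /ɹ/ cannot be parsed into a legal (C)V(N) syllable (only a nasal (/m/, /n/, or /ŋ/) is licensed in coda position; onsets are limited to one consonant).
Inserting the epenthetic vowel yields /f/ → /fɪ/, /ʔ/ → /ʔɛ/, /ɹ/ → /ɹɛ/.

fɪhɪzɛʔɛɹɛsə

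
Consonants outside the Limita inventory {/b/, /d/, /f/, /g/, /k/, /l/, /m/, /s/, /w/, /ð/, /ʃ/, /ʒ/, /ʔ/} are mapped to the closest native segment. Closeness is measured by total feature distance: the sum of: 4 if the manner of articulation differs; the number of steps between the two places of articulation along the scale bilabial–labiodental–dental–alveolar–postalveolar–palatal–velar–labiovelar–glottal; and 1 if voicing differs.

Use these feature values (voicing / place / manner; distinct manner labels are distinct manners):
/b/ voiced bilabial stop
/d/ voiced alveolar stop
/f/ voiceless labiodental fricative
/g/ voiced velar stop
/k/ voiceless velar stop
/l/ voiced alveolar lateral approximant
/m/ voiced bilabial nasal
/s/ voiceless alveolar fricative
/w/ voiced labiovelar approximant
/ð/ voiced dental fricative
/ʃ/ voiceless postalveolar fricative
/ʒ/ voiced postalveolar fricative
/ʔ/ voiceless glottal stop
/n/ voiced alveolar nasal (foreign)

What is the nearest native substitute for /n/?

m

/m/ is closest: same manner (nasal), place distance 3 (alveolar→bilabial), same voicing; total 3. Next closest is /d/ at distance 4.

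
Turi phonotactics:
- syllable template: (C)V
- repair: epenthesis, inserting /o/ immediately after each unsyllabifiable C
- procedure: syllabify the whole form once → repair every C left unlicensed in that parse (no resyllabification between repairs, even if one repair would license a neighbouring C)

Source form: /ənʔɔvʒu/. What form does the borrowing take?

ənoʔɔvoʒu

Under (C)V, the unsyllabifiable consonants are /n/, /v/ (no codas are permitted; onsets are limited to one consonant).
Each unlicensed consonant becomes the onset of a new syllable: /n/ → /no/, /v/ → /vo/.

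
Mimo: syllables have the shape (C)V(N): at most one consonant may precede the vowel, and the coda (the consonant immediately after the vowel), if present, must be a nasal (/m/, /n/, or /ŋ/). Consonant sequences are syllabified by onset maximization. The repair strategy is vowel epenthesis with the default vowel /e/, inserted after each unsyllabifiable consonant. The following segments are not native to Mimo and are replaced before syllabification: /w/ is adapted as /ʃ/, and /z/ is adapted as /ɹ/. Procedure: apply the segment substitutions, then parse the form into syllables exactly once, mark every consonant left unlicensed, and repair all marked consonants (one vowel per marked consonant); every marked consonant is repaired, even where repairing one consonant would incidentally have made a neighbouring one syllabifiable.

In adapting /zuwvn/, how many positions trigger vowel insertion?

3

After substitution the input is /ɹuʃvn/.
The unsyllabifiable consonants are /ʃ/, /v/, /n/; each receives one epenthetic vowel.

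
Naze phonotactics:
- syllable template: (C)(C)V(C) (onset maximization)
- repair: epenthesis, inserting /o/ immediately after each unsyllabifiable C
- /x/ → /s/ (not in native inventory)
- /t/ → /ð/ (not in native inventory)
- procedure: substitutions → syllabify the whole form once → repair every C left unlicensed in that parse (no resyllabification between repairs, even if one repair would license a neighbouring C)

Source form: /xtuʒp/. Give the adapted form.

Substitution: /x/ → /s/, /t/ → /ð/, giving /sðuʒp/.
The consonants /p/ cannot be parsed into a legal (C)(C)V(C) syllable (at most one coda consonant is licensed; onsets may contain at most 2 consonants).
Epenthesis after each stranded consonant: /p/ → /po/.

sðuʒpo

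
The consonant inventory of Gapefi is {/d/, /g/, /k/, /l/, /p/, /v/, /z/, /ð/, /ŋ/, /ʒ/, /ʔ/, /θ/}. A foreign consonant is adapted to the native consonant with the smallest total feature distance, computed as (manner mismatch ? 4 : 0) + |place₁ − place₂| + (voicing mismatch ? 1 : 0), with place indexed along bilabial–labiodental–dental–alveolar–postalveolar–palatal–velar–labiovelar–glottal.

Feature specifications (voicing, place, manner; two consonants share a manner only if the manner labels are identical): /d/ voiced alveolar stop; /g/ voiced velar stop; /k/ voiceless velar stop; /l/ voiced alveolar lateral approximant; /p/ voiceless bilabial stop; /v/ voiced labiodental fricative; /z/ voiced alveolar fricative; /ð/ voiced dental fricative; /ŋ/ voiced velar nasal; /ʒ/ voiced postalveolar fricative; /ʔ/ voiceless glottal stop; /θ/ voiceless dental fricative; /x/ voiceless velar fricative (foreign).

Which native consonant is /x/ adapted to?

/ʒ/ is closest: same manner (fricative), place distance 2 (velar→postalveolar), voicing differs (+1); total 3. Next closest is /k/ at distance 4.

ʒ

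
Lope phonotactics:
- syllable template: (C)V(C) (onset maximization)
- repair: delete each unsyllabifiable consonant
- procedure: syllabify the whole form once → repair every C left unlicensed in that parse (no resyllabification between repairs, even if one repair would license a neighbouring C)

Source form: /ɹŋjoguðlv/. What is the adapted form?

Syllabifying with onset maximization leaves /ɹ/, /ŋ/, /l/, /v/ stranded (at most one coda consonant is licensed; onsets are limited to one consonant).
Deletion applies to /ɹ/, /ŋ/, /l/, /v/.

joguð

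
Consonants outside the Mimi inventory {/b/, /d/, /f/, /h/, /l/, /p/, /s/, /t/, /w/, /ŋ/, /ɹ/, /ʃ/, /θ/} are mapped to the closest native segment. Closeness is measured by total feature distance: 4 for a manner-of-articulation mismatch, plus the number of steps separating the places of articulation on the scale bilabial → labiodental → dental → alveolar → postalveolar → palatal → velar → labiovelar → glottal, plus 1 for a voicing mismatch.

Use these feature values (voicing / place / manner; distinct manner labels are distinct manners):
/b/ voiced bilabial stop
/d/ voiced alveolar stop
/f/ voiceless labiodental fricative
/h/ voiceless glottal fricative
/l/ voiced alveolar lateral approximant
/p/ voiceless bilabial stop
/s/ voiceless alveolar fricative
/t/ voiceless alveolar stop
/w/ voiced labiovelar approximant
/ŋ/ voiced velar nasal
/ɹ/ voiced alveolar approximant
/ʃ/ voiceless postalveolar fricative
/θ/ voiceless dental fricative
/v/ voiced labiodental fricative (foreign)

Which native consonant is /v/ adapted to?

/f/ is closest: same manner (fricative), place distance 0 (labiodental→labiodental), voicing differs (+1); total 1. Next closest is /θ/ at distance 2.

f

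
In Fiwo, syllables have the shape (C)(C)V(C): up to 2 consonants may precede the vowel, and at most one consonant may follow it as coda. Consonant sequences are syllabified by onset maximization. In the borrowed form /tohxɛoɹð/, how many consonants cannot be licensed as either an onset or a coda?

The consonants /ð/ cannot be parsed into a legal (C)(C)V(C) syllable (at most one coda consonant is licensed; onsets may contain at most 2 consonants).

1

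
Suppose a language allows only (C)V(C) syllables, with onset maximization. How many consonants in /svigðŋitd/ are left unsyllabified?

3

Under (C)V(C), the unsyllabifiable consonants are /s/, /ð/, /d/ (at most one coda consonant is licensed; onsets are limited to one consonant).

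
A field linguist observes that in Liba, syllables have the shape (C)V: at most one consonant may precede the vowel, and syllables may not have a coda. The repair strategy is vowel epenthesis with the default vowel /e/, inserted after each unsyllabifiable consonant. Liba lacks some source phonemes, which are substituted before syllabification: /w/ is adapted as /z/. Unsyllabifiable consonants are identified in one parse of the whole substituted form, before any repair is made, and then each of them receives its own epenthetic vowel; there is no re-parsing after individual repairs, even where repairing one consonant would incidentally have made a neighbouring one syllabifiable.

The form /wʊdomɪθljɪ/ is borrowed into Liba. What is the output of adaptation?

zʊdomɪθelejɪ

Substitution: /w/ → /z/, giving /zʊdomɪθljɪ/.
Under (C)V, the unsyllabifiable consonants are /θ/, /l/ (no codas are permitted; onsets are limited to one consonant).
Epenthesis after each stranded consonant: /θ/ → /θe/, /l/ → /le/.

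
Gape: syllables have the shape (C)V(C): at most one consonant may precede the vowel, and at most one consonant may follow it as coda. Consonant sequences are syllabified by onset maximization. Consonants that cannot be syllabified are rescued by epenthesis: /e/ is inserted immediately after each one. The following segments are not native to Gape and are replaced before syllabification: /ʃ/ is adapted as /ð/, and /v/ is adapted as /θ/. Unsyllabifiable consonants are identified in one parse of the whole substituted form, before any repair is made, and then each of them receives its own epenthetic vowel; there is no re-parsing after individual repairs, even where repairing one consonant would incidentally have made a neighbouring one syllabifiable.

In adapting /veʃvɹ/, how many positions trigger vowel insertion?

2

After substitution the input is /θeðθɹ/.
The unsyllabifiable consonants are /θ/, /ɹ/; each receives one epenthetic vowel.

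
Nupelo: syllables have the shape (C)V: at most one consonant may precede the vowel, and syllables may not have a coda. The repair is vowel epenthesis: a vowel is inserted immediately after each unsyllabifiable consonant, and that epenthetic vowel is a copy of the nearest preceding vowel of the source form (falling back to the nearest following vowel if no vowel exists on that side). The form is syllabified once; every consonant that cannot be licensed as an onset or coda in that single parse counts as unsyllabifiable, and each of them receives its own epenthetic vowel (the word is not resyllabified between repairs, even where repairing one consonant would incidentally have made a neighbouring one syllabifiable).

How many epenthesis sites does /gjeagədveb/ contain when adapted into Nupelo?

3

The unsyllabifiable consonants are /g/, /d/, /b/; each receives one epenthetic vowel.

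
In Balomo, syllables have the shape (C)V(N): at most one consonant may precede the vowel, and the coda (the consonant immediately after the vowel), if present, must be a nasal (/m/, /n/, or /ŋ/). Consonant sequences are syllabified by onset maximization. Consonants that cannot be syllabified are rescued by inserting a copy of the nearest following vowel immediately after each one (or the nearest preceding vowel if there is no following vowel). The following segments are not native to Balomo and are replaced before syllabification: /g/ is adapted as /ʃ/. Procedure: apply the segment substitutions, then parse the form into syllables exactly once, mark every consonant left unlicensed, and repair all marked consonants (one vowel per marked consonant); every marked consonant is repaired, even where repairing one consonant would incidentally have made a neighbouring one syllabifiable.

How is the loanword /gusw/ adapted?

Substitution: /g/ → /ʃ/, giving /ʃusw/.
Syllabifying with onset maximization leaves /s/, /w/ stranded (only a nasal (/m/, /n/, or /ŋ/) is licensed in coda position; onsets are limited to one consonant).
Epenthesis after each stranded consonant: /s/ → /su/, /w/ → /wu/.

ʃusuwu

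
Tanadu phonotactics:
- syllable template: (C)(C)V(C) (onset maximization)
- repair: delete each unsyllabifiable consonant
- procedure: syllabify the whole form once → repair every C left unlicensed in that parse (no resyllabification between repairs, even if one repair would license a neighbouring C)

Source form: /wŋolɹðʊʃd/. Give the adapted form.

The consonants /d/ cannot be parsed into a legal (C)(C)V(C) syllable (at most one coda consonant is licensed; onsets may contain at most 2 consonants).
Deleting the stranded consonants removes /d/.

wŋolɹðʊʃ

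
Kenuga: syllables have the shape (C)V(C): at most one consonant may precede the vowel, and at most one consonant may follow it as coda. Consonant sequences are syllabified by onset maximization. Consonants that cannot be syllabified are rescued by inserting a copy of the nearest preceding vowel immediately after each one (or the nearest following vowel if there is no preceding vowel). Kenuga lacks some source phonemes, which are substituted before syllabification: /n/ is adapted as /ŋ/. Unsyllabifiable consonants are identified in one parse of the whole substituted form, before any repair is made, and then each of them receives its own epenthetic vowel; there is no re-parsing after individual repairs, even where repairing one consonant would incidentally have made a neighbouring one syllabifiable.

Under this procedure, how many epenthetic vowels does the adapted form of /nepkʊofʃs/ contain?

2

After substitution the input is /ŋepkʊofʃs/.
The unsyllabifiable consonants are /ʃ/, /s/; each receives one epenthetic vowel.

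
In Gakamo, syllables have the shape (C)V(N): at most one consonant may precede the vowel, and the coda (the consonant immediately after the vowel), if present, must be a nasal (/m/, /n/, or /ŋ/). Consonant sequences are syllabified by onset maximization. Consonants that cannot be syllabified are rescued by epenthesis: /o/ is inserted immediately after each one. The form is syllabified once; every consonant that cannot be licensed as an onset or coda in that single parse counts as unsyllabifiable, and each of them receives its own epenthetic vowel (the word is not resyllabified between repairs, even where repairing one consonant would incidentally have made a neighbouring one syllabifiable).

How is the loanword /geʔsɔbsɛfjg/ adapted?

geʔosɔbosɛfojogo

Syllabifying with onset maximization leaves /ʔ/, /b/, /f/, /j/, /g/ stranded (only a nasal (/m/, /n/, or /ŋ/) is licensed in coda position; onsets are limited to one consonant).
Epenthesis after each stranded consonant: /ʔ/ → /ʔo/, /b/ → /bo/, /f/ → /fo/, /j/ → /jo/, /g/ → /go/.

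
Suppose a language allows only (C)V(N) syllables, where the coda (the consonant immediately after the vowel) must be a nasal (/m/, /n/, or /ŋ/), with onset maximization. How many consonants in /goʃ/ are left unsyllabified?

1

Under (C)V(N), the unsyllabifiable consonants are /ʃ/ (only a nasal (/m/, /n/, or /ŋ/) is licensed in coda position; onsets are limited to one consonant).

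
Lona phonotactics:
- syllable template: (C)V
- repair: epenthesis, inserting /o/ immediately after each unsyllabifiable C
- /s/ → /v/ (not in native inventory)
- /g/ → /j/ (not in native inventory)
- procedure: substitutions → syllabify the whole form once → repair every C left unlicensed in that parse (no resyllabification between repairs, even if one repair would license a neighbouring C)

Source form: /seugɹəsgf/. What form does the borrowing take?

Substitution: /s/ → /v/, /g/ → /j/, giving /veujɹəvjf/.
Under (C)V, the unsyllabifiable consonants are /j/, /v/, /j/, /f/ (no codas are permitted; onsets are limited to one consonant).
Epenthesis after each stranded consonant: /j/ → /jo/, /v/ → /vo/, /j/ → /jo/, /f/ → /fo/.

veujoɹəvojofo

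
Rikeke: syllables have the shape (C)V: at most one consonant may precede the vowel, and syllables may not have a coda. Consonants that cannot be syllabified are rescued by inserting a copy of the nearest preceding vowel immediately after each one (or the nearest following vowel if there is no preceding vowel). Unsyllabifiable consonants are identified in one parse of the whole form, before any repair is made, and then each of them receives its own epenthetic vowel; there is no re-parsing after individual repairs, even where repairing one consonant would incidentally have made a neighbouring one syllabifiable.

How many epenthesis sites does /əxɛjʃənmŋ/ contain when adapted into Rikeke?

The unsyllabifiable consonants are /j/, /n/, /m/, /ŋ/; each receives one epenthetic vowel.

4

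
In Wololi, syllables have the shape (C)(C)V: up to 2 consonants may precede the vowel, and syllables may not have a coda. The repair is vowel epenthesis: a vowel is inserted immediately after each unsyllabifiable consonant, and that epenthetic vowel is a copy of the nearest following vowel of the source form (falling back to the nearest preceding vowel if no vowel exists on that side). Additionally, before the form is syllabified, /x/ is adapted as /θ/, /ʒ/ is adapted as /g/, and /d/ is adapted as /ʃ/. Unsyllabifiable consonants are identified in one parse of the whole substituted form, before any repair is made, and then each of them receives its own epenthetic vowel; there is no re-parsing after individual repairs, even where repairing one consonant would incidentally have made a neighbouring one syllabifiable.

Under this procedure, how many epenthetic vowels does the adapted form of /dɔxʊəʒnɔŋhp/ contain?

3

After substitution the input is /ʃɔθʊəgnɔŋhp/.
The unsyllabifiable consonants are /ŋ/, /h/, /p/; each receives one epenthetic vowel.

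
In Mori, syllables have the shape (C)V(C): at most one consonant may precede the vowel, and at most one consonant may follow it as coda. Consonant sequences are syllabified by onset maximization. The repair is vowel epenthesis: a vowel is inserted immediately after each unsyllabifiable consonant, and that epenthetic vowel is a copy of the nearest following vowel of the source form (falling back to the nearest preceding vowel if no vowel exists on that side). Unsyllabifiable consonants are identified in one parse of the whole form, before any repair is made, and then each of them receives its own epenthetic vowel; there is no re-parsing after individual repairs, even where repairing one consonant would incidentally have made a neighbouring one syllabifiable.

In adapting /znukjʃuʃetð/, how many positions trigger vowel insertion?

The unsyllabifiable consonants are /z/, /j/, /ð/; each receives one epenthetic vowel.

3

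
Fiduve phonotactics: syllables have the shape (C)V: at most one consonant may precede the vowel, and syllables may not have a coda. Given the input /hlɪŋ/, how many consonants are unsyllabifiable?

2

The consonants /h/, /ŋ/ cannot be parsed into a legal (C)V syllable (no codas are permitted; onsets are limited to one consonant).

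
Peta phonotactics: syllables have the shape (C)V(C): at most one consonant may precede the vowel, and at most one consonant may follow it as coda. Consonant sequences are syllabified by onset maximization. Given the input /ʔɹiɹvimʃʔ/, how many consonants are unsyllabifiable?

3

The consonants /ʔ/, /ʃ/, /ʔ/ cannot be parsed into a legal (C)V(C) syllable (at most one coda consonant is licensed; onsets are limited to one consonant).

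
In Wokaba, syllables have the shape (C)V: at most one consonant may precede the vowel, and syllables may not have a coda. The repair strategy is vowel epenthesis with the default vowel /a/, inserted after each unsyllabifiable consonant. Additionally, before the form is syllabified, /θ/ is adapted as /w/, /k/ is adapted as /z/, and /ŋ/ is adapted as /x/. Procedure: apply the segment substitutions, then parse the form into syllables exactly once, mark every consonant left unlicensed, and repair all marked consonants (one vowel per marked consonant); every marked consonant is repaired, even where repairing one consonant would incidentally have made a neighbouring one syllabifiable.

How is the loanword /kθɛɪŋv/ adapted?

Substitution: /k/ → /z/, /θ/ → /w/, /ŋ/ → /x/, giving /zwɛɪxv/.
The consonants /z/, /x/, /v/ cannot be parsed into a legal (C)V syllable (no codas are permitted; onsets are limited to one consonant).
Inserting the epenthetic vowel yields /z/ → /za/, /x/ → /xa/, /v/ → /va/.

zawɛɪxava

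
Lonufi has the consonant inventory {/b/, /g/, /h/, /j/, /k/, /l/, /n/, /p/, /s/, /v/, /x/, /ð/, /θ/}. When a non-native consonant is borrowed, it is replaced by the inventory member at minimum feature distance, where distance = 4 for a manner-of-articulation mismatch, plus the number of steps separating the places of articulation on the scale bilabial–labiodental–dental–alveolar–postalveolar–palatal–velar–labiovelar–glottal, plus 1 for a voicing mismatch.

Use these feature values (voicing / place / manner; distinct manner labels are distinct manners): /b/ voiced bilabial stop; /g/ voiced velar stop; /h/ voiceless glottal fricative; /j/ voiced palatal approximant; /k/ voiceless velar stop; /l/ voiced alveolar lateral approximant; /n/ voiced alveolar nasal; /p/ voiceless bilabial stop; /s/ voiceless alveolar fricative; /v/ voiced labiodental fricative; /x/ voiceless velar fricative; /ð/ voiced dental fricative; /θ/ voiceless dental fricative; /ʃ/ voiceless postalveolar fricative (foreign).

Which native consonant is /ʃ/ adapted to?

s

/s/ is closest: same manner (fricative), place distance 1 (postalveolar→alveolar), same voicing; total 1. Next closest is /x/ at distance 2.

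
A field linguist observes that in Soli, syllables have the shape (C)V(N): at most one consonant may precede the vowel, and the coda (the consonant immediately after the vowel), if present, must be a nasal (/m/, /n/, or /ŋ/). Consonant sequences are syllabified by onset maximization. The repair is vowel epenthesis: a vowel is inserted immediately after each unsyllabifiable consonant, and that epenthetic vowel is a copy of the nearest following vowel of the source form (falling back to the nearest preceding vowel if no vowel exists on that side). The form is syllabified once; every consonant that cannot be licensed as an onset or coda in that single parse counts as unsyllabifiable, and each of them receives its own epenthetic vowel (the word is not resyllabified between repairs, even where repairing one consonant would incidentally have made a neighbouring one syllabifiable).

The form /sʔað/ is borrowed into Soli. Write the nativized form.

saʔaða

The consonants /s/, /ð/ cannot be parsed into a legal (C)V(N) syllable (only a nasal (/m/, /n/, or /ŋ/) is licensed in coda position; onsets are limited to one consonant).
Each unlicensed consonant becomes the onset of a new syllable: /s/ → /sa/, /ð/ → /ða/.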